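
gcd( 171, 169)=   1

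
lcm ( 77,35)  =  385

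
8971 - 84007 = -75036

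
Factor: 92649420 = 2^2*3^4 * 5^1*57191^1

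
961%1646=961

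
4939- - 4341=9280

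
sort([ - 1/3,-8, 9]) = [-8, - 1/3,9]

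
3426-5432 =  - 2006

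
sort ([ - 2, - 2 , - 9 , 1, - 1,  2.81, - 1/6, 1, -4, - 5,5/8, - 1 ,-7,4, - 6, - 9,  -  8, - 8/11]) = [ - 9, - 9, - 8,-7,  -  6,-5, - 4, - 2, - 2, - 1, - 1, - 8/11, - 1/6,5/8,1 , 1,  2.81,4]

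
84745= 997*85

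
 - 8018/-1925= 8018/1925 = 4.17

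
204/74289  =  68/24763 = 0.00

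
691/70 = 9+61/70 = 9.87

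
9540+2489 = 12029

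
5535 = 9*615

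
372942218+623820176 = 996762394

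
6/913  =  6/913 = 0.01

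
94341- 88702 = 5639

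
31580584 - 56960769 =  - 25380185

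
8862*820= 7266840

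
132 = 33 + 99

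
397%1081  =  397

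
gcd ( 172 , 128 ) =4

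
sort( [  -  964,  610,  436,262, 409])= [-964,262,409, 436, 610 ]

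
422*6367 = 2686874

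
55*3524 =193820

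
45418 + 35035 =80453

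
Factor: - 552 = -2^3*3^1*23^1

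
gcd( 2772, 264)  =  132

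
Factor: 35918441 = 13^1*2762957^1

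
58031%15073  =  12812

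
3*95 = 285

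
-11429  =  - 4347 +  - 7082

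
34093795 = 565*60343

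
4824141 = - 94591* (  -  51) 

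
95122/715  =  133 + 27/715 = 133.04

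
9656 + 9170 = 18826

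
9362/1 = 9362=9362.00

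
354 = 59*6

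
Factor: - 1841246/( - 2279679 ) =2^1*3^(  -  1 )*11^1*127^1*659^1*759893^( - 1 )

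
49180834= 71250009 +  - 22069175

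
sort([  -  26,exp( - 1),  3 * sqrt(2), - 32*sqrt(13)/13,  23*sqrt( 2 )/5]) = [ - 26, - 32*sqrt(13 ) /13, exp( - 1),3 * sqrt(2 ), 23*sqrt( 2)/5]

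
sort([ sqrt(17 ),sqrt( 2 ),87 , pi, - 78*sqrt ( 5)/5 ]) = [-78*sqrt (5) /5,sqrt( 2),pi, sqrt( 17), 87 ] 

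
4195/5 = 839 = 839.00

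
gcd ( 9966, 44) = 22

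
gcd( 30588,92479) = 1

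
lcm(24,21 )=168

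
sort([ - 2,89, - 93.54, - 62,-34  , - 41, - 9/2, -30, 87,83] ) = [ - 93.54, -62, -41,-34  , - 30 ,-9/2,-2, 83, 87,89]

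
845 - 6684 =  - 5839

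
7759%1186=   643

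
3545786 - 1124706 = 2421080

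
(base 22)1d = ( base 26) 19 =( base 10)35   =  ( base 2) 100011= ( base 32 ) 13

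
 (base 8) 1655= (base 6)4205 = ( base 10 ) 941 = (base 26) 1a5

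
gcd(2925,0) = 2925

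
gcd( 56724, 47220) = 12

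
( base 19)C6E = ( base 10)4460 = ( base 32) 4bc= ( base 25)73A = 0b1000101101100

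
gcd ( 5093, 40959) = 1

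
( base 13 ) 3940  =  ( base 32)7v4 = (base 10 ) 8164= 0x1FE4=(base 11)6152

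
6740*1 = 6740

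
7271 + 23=7294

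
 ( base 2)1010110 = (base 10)86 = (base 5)321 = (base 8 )126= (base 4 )1112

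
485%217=51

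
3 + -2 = 1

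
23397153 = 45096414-21699261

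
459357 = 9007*51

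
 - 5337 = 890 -6227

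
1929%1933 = 1929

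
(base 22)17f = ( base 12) 465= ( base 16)28d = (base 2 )1010001101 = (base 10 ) 653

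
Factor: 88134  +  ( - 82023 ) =6111 = 3^2*7^1*97^1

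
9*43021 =387189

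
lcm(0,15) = 0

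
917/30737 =131/4391 = 0.03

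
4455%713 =177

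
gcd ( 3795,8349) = 759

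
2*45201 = 90402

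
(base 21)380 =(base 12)a43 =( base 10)1491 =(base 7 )4230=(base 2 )10111010011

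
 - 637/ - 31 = 637/31 = 20.55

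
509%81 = 23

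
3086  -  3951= -865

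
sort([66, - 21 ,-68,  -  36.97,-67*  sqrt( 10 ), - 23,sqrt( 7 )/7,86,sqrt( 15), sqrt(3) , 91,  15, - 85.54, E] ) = [  -  67  *  sqrt( 10 ), - 85.54, - 68, - 36.97,-23, -21,sqrt(7 )/7,sqrt( 3 ), E,sqrt( 15 ), 15,  66, 86,91 ]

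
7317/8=7317/8= 914.62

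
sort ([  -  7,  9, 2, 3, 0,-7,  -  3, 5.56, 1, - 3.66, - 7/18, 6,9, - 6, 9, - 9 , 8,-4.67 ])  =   [  -  9, - 7, - 7, - 6, - 4.67,-3.66, - 3, - 7/18, 0,1,2 , 3, 5.56,6, 8, 9, 9,9 ] 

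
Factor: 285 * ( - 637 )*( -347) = 3^1*5^1*7^2*13^1*19^1*347^1=62996115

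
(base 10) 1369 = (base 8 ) 2531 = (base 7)3664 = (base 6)10201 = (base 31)1d5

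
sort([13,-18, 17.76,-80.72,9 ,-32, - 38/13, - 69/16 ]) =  [-80.72, - 32,-18 , - 69/16, - 38/13, 9, 13, 17.76 ] 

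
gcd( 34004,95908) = 4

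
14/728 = 1/52 = 0.02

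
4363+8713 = 13076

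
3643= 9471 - 5828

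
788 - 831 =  - 43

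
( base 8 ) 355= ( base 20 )BH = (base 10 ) 237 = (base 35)6r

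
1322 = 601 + 721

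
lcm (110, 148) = 8140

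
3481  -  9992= - 6511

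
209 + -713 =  - 504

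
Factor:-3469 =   -  3469^1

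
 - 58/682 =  - 29/341= - 0.09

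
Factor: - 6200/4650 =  - 4/3 = - 2^2*3^( - 1 )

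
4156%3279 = 877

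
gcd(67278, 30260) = 2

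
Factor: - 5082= - 2^1*3^1 * 7^1* 11^2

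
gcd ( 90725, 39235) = 95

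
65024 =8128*8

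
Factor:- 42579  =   - 3^3*19^1*83^1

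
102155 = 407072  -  304917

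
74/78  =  37/39 = 0.95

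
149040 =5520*27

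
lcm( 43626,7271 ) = 43626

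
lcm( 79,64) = 5056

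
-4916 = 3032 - 7948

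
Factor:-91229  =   -91229^1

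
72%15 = 12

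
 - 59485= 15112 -74597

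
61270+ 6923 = 68193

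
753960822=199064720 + 554896102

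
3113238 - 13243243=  - 10130005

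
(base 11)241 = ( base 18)fh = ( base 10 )287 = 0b100011111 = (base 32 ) 8v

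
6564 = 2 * 3282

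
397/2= 397/2  =  198.50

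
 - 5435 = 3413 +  - 8848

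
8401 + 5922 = 14323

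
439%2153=439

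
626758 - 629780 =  - 3022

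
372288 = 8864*42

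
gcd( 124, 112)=4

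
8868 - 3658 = 5210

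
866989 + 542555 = 1409544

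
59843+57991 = 117834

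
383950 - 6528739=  - 6144789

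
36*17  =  612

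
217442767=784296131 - 566853364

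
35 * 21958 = 768530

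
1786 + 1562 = 3348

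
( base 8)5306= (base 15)c3d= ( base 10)2758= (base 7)11020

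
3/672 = 1/224 = 0.00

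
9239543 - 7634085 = 1605458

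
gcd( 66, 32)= 2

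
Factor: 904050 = 2^1*3^2*5^2*7^2*41^1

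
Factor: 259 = 7^1*37^1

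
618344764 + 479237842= 1097582606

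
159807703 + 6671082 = 166478785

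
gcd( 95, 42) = 1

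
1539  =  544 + 995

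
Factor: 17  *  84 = 2^2*3^1*7^1 *17^1 = 1428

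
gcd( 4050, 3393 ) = 9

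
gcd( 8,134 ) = 2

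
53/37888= 53/37888=0.00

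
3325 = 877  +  2448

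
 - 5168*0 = 0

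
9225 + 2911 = 12136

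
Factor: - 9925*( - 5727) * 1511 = 85885957725 = 3^1 * 5^2*23^1*83^1 * 397^1*1511^1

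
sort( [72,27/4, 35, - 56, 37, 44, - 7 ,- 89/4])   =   [  -  56, - 89/4, - 7 , 27/4, 35, 37, 44, 72] 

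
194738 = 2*97369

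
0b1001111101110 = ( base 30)5k2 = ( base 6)35342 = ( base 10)5102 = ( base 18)fd8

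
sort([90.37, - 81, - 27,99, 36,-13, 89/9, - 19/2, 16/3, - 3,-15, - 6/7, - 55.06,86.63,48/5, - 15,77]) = [ - 81, - 55.06, - 27, - 15, - 15,-13,-19/2, - 3,-6/7,16/3,48/5,89/9, 36,77,86.63,90.37,99] 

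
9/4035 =3/1345  =  0.00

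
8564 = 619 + 7945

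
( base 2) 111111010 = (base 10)506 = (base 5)4011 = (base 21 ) 132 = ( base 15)23B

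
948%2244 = 948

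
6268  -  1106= 5162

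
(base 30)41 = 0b1111001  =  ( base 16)79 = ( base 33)3m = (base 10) 121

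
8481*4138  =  35094378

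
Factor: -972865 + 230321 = - 742544  =  - 2^4* 11^1*4219^1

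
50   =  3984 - 3934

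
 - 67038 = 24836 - 91874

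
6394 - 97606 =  - 91212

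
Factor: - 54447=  - 3^1*18149^1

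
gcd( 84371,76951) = 7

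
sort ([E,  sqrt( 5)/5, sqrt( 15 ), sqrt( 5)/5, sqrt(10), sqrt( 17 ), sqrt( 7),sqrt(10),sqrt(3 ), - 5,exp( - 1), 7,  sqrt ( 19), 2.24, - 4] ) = [  -  5, - 4 , exp( - 1), sqrt (5)/5, sqrt( 5) /5,  sqrt( 3) , 2.24, sqrt( 7), E, sqrt ( 10), sqrt( 10 ), sqrt(15),sqrt( 17),sqrt( 19), 7]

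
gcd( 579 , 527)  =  1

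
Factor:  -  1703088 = -2^4 * 3^2* 11827^1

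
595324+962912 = 1558236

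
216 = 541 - 325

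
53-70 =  - 17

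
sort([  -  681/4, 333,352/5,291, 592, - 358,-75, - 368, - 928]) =[ - 928, - 368, - 358, - 681/4, - 75, 352/5, 291,333, 592 ]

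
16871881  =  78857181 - 61985300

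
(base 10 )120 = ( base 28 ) 48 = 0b1111000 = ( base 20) 60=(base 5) 440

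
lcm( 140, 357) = 7140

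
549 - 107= 442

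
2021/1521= 1 + 500/1521 = 1.33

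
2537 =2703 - 166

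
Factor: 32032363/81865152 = 2^ ( - 6)*3^( - 2)*11^1*311^( - 1)*457^ ( - 1)*2912033^1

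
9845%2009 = 1809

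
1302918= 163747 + 1139171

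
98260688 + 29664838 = 127925526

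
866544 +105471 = 972015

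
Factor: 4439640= 2^3 * 3^1*5^1*36997^1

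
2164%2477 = 2164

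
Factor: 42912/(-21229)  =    -  2^5*3^2 * 13^( - 1)*23^ (-1 )*71^( - 1 ) * 149^1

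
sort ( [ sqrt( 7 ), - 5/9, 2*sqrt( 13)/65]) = [ - 5/9, 2*sqrt(13)/65, sqrt ( 7)]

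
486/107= 4  +  58/107 = 4.54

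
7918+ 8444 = 16362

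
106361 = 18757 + 87604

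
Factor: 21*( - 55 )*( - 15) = 3^2*5^2*7^1*11^1 = 17325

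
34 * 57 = 1938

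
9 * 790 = 7110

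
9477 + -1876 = 7601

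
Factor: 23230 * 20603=478607690 = 2^1*5^1*11^1 * 23^1*101^1 * 1873^1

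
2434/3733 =2434/3733 = 0.65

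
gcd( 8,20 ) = 4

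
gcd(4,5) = 1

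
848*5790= 4909920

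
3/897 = 1/299= 0.00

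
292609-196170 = 96439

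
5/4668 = 5/4668 = 0.00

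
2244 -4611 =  - 2367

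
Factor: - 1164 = -2^2*3^1*97^1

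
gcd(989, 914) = 1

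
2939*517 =1519463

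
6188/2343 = 2+1502/2343 = 2.64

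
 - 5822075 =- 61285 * 95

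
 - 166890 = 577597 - 744487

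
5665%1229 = 749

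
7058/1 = 7058=7058.00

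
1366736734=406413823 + 960322911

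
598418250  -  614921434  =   - 16503184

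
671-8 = 663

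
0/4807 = 0 = 0.00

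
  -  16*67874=-1085984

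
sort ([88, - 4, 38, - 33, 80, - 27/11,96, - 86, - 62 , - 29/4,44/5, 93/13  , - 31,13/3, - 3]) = [ - 86, - 62, - 33, - 31, - 29/4, - 4,  -  3, - 27/11,13/3, 93/13,44/5,38,  80, 88,96]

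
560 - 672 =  - 112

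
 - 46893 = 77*( - 609)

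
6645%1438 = 893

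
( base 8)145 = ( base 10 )101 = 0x65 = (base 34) 2x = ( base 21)4h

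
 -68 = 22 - 90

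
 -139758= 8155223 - 8294981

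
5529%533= 199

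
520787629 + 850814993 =1371602622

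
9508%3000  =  508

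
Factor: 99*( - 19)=  -  1881= -3^2*11^1*19^1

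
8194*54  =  442476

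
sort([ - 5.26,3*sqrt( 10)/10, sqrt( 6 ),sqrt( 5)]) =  [ - 5.26,3*sqrt( 10 ) /10,sqrt(5) , sqrt( 6)] 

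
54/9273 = 18/3091 = 0.01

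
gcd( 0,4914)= 4914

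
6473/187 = 6473/187= 34.61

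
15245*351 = 5350995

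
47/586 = 47/586 = 0.08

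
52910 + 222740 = 275650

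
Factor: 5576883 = 3^1*13^1*151^1*947^1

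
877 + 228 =1105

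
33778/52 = 649 + 15/26 = 649.58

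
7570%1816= 306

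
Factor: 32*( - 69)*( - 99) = 2^5 * 3^3*11^1*23^1 = 218592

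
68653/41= 1674 + 19/41 = 1674.46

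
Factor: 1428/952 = 3/2 = 2^( - 1 )*3^1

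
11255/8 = 11255/8= 1406.88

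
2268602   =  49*46298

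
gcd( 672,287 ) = 7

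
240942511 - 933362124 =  - 692419613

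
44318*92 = 4077256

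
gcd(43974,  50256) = 6282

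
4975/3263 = 4975/3263 = 1.52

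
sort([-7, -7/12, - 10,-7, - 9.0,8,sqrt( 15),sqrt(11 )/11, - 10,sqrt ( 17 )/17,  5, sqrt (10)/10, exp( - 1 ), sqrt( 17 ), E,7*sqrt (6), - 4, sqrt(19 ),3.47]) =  [ - 10, - 10, - 9.0, - 7, - 7, - 4 , - 7/12,sqrt( 17 )/17, sqrt( 11)/11, sqrt( 10)/10 , exp( - 1 ), E, 3.47,sqrt(15),sqrt( 17), sqrt ( 19 ), 5, 8, 7*sqrt(6)]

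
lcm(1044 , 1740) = 5220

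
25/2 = 12  +  1/2 =12.50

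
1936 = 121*16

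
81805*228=18651540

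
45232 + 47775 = 93007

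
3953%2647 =1306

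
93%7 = 2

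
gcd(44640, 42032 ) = 16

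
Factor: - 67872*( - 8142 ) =552613824= 2^6  *3^2*7^1 * 23^1*59^1*101^1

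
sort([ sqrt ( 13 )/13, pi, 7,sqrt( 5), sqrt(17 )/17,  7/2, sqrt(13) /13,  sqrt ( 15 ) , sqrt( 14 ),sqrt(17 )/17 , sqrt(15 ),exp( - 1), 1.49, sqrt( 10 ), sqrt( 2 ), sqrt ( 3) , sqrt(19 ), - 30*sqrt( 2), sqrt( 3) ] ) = [ - 30 *sqrt ( 2 ), sqrt ( 17 ) /17, sqrt( 17)/17, sqrt( 13 ) /13,  sqrt( 13)/13 , exp ( - 1 ),sqrt(2 ), 1.49,  sqrt( 3 ),sqrt( 3), sqrt (5 ), pi,sqrt(10), 7/2,sqrt( 14),sqrt( 15), sqrt(15),sqrt( 19 ),7] 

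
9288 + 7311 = 16599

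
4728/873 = 1576/291 = 5.42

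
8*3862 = 30896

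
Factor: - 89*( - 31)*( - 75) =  - 3^1*5^2 * 31^1*89^1 = - 206925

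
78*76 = 5928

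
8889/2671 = 3+ 876/2671 = 3.33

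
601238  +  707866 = 1309104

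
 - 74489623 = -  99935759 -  - 25446136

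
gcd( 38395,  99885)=5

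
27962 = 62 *451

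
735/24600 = 49/1640 =0.03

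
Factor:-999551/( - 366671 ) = 7^2*61^(-1 )*6011^( - 1 )*20399^1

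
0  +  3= 3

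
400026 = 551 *726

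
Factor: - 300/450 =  - 2/3 = - 2^1* 3^( - 1 )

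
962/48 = 20+1/24= 20.04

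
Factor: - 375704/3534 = - 2^2*3^( - 1)*7^1 * 19^( - 1) * 31^( - 1)*6709^1= - 187852/1767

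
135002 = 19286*7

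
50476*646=32607496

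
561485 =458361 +103124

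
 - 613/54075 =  - 613/54075 = - 0.01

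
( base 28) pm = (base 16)2D2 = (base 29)OQ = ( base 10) 722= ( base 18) 242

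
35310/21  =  1681 + 3/7 = 1681.43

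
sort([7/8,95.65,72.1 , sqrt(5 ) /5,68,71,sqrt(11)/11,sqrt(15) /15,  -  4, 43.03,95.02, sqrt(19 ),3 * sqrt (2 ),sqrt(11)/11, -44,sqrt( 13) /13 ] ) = [ - 44, - 4,sqrt(15 ) /15,  sqrt(13 )/13, sqrt(11) /11, sqrt ( 11) /11, sqrt( 5 ) /5,7/8, 3*sqrt( 2 ), sqrt(19),43.03 , 68, 71, 72.1 , 95.02 , 95.65 ] 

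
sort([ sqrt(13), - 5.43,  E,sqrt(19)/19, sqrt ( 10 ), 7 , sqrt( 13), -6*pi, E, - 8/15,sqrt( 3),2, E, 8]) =[ - 6*pi,-5.43,-8/15, sqrt( 19 ) /19, sqrt( 3 ) , 2 , E,E, E,sqrt( 10),sqrt( 13),sqrt( 13), 7, 8 ]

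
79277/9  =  79277/9 =8808.56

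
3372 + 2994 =6366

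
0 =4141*0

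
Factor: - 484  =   - 2^2 * 11^2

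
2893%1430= 33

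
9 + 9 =18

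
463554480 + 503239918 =966794398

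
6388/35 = 6388/35 =182.51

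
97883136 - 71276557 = 26606579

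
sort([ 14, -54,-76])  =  [ - 76, - 54, 14]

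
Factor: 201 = 3^1* 67^1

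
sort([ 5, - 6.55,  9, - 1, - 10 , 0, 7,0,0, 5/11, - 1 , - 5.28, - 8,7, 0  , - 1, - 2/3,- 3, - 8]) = [ - 10, - 8, - 8, - 6.55, - 5.28, - 3, - 1, - 1, - 1, - 2/3,0,0,  0, 0,  5/11,  5,7,7,9 ]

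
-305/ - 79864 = 305/79864 = 0.00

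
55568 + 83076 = 138644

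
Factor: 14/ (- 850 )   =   - 7/425 = - 5^( - 2)*7^1* 17^ ( - 1 ) 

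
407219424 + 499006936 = 906226360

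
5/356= 5/356 = 0.01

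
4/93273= 4/93273 = 0.00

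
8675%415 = 375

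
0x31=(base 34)1F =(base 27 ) 1M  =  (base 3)1211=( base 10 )49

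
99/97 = 1+ 2/97= 1.02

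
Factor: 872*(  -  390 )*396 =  - 134671680 =-2^6*3^3*5^1*11^1*13^1*109^1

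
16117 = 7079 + 9038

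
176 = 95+81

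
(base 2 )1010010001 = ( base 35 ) IR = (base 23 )15D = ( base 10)657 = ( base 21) 1a6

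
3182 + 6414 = 9596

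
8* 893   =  7144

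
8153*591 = 4818423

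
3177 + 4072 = 7249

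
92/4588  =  23/1147= 0.02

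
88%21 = 4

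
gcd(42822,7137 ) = 7137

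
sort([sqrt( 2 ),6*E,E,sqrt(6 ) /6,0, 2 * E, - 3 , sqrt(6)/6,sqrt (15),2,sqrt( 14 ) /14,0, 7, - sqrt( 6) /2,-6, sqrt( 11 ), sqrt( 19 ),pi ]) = [ - 6, - 3,-sqrt( 6 ) /2, 0,0 , sqrt( 14 )/14,sqrt( 6 )/6, sqrt ( 6 ) /6,sqrt(2 ),2,E,pi,sqrt( 11), sqrt( 15),sqrt( 19 ),2* E, 7,  6 * E ] 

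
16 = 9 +7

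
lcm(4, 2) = 4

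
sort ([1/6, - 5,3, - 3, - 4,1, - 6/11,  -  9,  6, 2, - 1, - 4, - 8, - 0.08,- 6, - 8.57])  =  [-9, - 8.57, - 8, - 6,-5, -4, - 4, - 3, - 1, - 6/11, - 0.08,  1/6, 1, 2,3 , 6 ]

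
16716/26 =642+ 12/13  =  642.92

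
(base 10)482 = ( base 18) 18e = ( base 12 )342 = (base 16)1e2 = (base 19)167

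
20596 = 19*1084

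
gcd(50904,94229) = 1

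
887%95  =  32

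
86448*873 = 75469104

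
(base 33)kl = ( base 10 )681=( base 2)1010101001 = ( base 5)10211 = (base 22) 18L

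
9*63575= 572175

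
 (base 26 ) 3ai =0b100100000010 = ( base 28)2qa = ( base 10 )2306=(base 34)1XS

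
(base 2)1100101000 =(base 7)2233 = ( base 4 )30220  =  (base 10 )808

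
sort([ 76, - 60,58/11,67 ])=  [ - 60,58/11,67,76 ] 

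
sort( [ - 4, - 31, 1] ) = [- 31, - 4, 1]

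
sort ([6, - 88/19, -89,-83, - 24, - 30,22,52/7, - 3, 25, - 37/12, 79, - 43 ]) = [ - 89, - 83,- 43, - 30, - 24 , - 88/19, - 37/12 ,  -  3 , 6, 52/7, 22,25, 79]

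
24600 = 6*4100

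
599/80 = 599/80 = 7.49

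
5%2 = 1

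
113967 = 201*567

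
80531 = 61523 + 19008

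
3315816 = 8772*378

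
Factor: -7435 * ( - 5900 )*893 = 2^2*  5^3*19^1*47^1*59^1 * 1487^1=39172784500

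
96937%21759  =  9901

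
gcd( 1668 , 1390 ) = 278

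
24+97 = 121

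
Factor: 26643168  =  2^5 *3^4*19^1*541^1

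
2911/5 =582+1/5 = 582.20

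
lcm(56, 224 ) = 224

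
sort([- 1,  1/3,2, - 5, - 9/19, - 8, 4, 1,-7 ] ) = [ - 8,  -  7, - 5, - 1, - 9/19, 1/3, 1 , 2, 4]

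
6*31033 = 186198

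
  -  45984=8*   ( - 5748 ) 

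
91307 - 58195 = 33112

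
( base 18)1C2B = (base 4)2120213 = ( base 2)10011000100111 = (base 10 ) 9767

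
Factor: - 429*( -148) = 63492 = 2^2*3^1*11^1*13^1*37^1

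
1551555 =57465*27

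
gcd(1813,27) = 1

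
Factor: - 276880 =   -  2^4*5^1 * 3461^1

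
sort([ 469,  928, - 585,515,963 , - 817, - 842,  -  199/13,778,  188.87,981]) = [ - 842, - 817, - 585, - 199/13, 188.87 , 469, 515, 778, 928,963, 981]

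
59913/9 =6657 = 6657.00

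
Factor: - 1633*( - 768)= 2^8*3^1*23^1*71^1 = 1254144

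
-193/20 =-10 + 7/20 = - 9.65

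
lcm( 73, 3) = 219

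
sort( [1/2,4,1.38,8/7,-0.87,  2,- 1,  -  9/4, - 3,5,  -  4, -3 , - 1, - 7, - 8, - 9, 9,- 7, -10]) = [ - 10, - 9, - 8,-7,  -  7,  -  4, - 3, - 3, -9/4,-1,- 1, - 0.87, 1/2,8/7,1.38, 2, 4, 5,9] 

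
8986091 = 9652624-666533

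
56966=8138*7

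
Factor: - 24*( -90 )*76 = 2^6* 3^3*5^1 * 19^1 = 164160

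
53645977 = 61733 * 869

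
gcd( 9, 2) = 1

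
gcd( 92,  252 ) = 4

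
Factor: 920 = 2^3*5^1*23^1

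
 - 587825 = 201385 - 789210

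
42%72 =42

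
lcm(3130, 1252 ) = 6260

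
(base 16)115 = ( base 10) 277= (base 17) G5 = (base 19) eb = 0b100010101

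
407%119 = 50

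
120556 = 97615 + 22941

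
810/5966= 405/2983 =0.14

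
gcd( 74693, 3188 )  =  1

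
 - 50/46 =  - 25/23 = - 1.09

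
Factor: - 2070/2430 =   -  3^(-3 ) * 23^1 = - 23/27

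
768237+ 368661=1136898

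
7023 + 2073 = 9096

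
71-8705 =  - 8634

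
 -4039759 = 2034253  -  6074012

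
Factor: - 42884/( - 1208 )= 2^( - 1)*71^1 = 71/2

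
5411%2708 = 2703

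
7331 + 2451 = 9782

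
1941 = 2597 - 656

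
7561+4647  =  12208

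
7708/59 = 7708/59 = 130.64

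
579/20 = 579/20 = 28.95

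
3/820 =3/820= 0.00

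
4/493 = 4/493  =  0.01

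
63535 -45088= 18447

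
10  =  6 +4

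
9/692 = 9/692 = 0.01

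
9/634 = 9/634 = 0.01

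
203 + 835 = 1038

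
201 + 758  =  959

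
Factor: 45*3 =3^3*5^1 = 135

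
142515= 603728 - 461213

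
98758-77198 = 21560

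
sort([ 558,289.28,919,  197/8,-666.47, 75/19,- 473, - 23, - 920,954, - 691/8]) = [ - 920, - 666.47 , - 473,  -  691/8,  -  23, 75/19, 197/8, 289.28 , 558,919, 954 ] 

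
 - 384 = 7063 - 7447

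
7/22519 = 1/3217 = 0.00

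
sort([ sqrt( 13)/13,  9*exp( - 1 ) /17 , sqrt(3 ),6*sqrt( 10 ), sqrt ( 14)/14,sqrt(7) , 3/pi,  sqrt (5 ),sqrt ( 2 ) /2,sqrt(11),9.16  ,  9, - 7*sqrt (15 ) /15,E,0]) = [-7*sqrt(15 ) /15,0,9*exp( - 1 ) /17, sqrt(14) /14, sqrt( 13 ) /13,sqrt(2) /2, 3/pi, sqrt( 3),  sqrt( 5),sqrt(7 ), E, sqrt( 11) , 9, 9.16,6*sqrt(10 )]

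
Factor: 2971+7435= 10406 = 2^1*11^2 * 43^1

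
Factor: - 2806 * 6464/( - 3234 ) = 2^6*3^ ( - 1) * 7^( - 2)*11^( - 1 ) * 23^1 *61^1*101^1 = 9068992/1617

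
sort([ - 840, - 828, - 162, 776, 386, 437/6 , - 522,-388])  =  [-840, - 828,-522, - 388,- 162,437/6, 386, 776]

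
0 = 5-5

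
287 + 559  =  846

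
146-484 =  - 338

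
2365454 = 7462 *317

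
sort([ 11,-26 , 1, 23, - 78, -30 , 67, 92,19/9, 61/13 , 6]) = [  -  78, - 30,  -  26, 1, 19/9, 61/13, 6,11, 23,67 , 92 ]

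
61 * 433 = 26413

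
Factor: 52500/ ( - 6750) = - 70/9 = - 2^1*3^( -2)*5^1*7^1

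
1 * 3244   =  3244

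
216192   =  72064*3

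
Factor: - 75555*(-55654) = 4204937970 = 2^1*3^2*5^1*23^1* 73^1* 27827^1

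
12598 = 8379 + 4219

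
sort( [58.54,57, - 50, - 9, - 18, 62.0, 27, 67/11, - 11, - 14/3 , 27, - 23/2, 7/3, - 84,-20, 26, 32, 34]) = [ - 84 ,-50,  -  20 , - 18, - 23/2, - 11,- 9, - 14/3, 7/3 , 67/11, 26, 27, 27,32, 34,57, 58.54, 62.0 ] 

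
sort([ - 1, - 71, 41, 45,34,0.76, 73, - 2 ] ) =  [-71, - 2 , - 1, 0.76, 34,41,45, 73 ] 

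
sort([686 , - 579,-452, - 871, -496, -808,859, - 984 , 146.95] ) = [ - 984 ,-871,  -  808, - 579, - 496, - 452, 146.95,686, 859 ]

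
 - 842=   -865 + 23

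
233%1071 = 233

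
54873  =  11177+43696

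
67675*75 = 5075625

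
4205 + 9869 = 14074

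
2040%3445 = 2040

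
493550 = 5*98710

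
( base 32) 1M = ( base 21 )2c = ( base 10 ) 54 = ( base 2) 110110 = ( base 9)60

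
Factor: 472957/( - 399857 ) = - 647/547 = - 547^( - 1)*647^1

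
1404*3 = 4212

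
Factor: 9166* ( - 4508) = - 41320328=-2^3*7^2*23^1*4583^1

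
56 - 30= 26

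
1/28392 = 1/28392 = 0.00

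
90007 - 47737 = 42270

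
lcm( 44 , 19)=836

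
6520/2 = 3260 = 3260.00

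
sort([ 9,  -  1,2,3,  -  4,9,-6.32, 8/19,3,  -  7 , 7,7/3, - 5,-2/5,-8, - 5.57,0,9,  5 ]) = [ - 8,  -  7, - 6.32,- 5.57  , - 5,-4, - 1, - 2/5, 0,  8/19 , 2, 7/3,3,3,5,7, 9, 9, 9 ]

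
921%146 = 45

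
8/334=4/167 = 0.02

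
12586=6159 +6427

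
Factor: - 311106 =-2^1*3^1*19^1*2729^1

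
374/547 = 374/547 = 0.68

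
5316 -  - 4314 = 9630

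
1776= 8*222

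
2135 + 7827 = 9962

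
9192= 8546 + 646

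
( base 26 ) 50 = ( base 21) 64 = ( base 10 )130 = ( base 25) 55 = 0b10000010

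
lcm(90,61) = 5490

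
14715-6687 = 8028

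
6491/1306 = 4 + 1267/1306 = 4.97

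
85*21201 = 1802085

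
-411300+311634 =  -  99666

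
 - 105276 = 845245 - 950521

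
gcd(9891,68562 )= 9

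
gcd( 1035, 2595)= 15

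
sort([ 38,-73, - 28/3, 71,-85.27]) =[ - 85.27,- 73, - 28/3, 38, 71]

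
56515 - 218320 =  - 161805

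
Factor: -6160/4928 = - 5/4=- 2^( - 2)*5^1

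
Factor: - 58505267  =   - 29^1*79^1*25537^1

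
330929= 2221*149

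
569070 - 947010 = -377940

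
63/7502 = 63/7502 = 0.01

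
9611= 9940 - 329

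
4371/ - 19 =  - 4371/19 = - 230.05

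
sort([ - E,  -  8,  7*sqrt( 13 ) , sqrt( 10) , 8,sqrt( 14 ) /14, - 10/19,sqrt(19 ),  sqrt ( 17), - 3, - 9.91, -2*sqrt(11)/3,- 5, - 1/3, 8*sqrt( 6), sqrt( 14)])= [  -  9.91,  -  8 ,-5, - 3,-E, - 2*sqrt(11)/3,  -  10/19, -1/3,sqrt( 14)/14,sqrt( 10),sqrt (14),sqrt (17),sqrt( 19), 8,8*sqrt(6 ),7*sqrt (13)]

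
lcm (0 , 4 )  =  0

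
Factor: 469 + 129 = 2^1*13^1*23^1 =598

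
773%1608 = 773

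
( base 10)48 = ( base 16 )30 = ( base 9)53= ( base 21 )26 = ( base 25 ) 1n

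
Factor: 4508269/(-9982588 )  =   - 2^ ( - 2) * 7^( - 1)*11^( - 1)*97^1*32411^( - 1 )*46477^1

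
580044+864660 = 1444704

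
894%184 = 158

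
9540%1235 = 895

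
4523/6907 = 4523/6907 = 0.65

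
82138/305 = 82138/305= 269.30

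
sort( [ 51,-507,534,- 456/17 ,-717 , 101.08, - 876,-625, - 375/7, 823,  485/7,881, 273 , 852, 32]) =[ - 876,-717 , - 625,  -  507, -375/7, - 456/17, 32, 51,485/7, 101.08 , 273, 534,823,  852 , 881 ]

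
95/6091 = 95/6091 = 0.02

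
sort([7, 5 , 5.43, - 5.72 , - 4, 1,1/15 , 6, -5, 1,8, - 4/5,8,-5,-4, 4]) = [ - 5.72, - 5, - 5,- 4, - 4, - 4/5,1/15, 1 , 1, 4, 5,5.43, 6, 7, 8, 8 ]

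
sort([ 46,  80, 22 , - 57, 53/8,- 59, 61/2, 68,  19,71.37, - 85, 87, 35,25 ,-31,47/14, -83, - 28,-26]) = [ - 85, - 83, - 59,-57, - 31, - 28, -26,47/14, 53/8, 19  ,  22,25, 61/2, 35, 46, 68,  71.37, 80, 87 ] 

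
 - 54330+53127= - 1203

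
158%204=158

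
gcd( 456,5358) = 114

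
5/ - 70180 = - 1/14036 = - 0.00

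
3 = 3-0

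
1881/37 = 1881/37 =50.84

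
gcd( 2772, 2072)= 28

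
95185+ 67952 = 163137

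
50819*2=101638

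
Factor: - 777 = - 3^1*7^1*37^1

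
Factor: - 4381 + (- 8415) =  - 2^2  *  7^1*457^1 = - 12796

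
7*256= 1792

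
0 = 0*919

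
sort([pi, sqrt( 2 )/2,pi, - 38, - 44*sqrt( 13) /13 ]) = [ -38, -44*sqrt ( 13)/13,sqrt(2 )/2,pi,pi ] 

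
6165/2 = 3082+1/2 = 3082.50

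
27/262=27/262 = 0.10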